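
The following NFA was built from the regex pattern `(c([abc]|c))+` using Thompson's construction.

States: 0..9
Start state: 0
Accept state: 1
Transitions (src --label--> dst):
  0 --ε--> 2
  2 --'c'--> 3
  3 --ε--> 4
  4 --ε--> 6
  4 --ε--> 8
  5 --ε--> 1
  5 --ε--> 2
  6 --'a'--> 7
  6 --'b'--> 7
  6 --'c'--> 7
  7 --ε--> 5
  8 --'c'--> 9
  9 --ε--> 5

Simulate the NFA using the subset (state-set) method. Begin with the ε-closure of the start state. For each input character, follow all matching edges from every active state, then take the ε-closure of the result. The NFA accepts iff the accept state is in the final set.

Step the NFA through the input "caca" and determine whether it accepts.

Answer: ACCEPT

Trace:
initial (ε-close {0}): {0,2}
'c' @ 1: {3,4,6,8}
'a' @ 2: {1,2,5,7}  (accept∈set)
'c' @ 3: {3,4,6,8}
'a' @ 4: {1,2,5,7}  (accept∈set)
final: {1,2,5,7}; accept 1 in set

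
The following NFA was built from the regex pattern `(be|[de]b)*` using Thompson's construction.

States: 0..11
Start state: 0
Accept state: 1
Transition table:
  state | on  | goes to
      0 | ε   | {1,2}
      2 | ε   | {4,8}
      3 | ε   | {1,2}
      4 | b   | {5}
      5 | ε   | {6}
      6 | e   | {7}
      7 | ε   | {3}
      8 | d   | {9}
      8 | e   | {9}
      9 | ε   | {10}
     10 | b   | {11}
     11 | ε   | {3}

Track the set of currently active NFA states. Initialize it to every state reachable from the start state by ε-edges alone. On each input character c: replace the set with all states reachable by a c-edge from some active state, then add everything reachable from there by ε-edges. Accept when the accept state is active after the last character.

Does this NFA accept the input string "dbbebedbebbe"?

Answer: ACCEPT

Derivation:
S₀ = ε-closure({0}) = {0,1,2,4,8}
'd' @ 1: {9,10}
'b' @ 2: {1,2,3,4,8,11}  (accept∈set)
'b' @ 3: {5,6}
'e' @ 4: {1,2,3,4,7,8}  (accept∈set)
'b' @ 5: {5,6}
'e' @ 6: {1,2,3,4,7,8}  (accept∈set)
'd' @ 7: {9,10}
'b' @ 8: {1,2,3,4,8,11}  (accept∈set)
'e' @ 9: {9,10}
'b' @ 10: {1,2,3,4,8,11}  (accept∈set)
'b' @ 11: {5,6}
'e' @ 12: {1,2,3,4,7,8}  (accept∈set)
after full input: {1,2,3,4,7,8}  (accept=1 in)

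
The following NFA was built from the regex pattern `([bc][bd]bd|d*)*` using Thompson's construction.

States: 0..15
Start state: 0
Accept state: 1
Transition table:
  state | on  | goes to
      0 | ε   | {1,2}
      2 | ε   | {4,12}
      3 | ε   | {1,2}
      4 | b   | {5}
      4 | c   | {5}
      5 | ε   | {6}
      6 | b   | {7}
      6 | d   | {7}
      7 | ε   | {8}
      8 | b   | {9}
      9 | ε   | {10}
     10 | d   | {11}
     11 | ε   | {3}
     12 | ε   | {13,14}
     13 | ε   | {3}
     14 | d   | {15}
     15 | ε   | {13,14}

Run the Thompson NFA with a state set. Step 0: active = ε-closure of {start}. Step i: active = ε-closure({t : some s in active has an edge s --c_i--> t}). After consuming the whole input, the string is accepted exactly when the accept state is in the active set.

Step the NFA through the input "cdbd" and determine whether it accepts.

Answer: ACCEPT

Derivation:
start: ε-closure({0}) = {0,1,2,3,4,12,13,14}
'c' @ 1: {5,6}
'd' @ 2: {7,8}
'b' @ 3: {9,10}
'd' @ 4: {1,2,3,4,11,12,13,14}  [accepting]
final: {1,2,3,4,11,12,13,14}; accept 1 in set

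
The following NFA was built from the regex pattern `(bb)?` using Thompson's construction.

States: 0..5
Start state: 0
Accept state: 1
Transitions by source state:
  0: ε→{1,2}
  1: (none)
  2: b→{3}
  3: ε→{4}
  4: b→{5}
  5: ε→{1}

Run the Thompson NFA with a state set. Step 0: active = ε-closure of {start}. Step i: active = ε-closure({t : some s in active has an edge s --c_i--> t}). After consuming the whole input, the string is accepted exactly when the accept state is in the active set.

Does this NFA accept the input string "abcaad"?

start: ε-closure({0}) = {0,1,2}
'a' @ 1: {}  — no active states
rest 'bcaad' ignored (set empty)
final: {}; accept 1 not in set

Answer: REJECT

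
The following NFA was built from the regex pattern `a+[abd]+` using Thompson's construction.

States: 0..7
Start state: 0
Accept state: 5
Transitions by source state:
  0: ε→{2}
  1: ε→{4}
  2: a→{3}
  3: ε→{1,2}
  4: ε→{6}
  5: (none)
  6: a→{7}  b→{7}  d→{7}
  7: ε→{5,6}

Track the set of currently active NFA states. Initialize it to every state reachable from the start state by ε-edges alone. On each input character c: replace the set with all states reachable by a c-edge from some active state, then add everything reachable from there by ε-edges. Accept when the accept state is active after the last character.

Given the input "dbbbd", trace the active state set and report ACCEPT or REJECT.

Answer: REJECT

Steps:
start: ε-closure({0}) = {0,2}
'd' @ 1: {}  — no active states
rest 'bbbd' ignored (set empty)
end set {} — state 5 not in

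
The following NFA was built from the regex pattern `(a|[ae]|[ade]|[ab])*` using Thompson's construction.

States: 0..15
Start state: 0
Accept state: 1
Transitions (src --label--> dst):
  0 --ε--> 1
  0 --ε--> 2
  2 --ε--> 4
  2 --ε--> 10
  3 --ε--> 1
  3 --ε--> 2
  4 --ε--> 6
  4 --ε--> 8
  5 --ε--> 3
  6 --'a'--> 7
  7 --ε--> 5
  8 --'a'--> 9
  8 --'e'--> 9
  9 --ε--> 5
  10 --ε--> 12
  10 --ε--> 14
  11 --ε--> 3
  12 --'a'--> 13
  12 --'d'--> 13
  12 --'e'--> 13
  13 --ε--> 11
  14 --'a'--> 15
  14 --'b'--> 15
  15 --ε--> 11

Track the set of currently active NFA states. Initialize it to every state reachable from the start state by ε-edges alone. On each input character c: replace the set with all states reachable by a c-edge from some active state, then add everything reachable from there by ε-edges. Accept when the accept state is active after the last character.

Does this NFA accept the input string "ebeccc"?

S₀ = ε-closure({0}) = {0,1,2,4,6,8,10,12,14}
'e' @ 1: {1,2,3,4,5,6,8,9,10,11,12,13,14}  (accept∈set)
'b' @ 2: {1,2,3,4,6,8,10,11,12,14,15}  (accept∈set)
'e' @ 3: {1,2,3,4,5,6,8,9,10,11,12,13,14}  (accept∈set)
'c' @ 4: {}  — no active states
rest 'cc' ignored (set empty)
final: {}; accept 1 not in set

Answer: REJECT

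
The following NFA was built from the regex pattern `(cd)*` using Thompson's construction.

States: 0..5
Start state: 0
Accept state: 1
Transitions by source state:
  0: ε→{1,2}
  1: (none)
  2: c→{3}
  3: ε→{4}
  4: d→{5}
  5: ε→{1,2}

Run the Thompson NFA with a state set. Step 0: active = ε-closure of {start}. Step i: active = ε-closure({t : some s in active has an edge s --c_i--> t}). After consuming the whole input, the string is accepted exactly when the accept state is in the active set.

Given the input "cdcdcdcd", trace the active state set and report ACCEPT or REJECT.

Answer: ACCEPT

Derivation:
S₀ = ε-closure({0}) = {0,1,2}
'c' @ 1: {3,4}
'd' @ 2: {1,2,5}  [accepting]
'c' @ 3: {3,4}
'd' @ 4: {1,2,5}  [accepting]
'c' @ 5: {3,4}
'd' @ 6: {1,2,5}  [accepting]
'c' @ 7: {3,4}
'd' @ 8: {1,2,5}  [accepting]
final: {1,2,5}; accept 1 in set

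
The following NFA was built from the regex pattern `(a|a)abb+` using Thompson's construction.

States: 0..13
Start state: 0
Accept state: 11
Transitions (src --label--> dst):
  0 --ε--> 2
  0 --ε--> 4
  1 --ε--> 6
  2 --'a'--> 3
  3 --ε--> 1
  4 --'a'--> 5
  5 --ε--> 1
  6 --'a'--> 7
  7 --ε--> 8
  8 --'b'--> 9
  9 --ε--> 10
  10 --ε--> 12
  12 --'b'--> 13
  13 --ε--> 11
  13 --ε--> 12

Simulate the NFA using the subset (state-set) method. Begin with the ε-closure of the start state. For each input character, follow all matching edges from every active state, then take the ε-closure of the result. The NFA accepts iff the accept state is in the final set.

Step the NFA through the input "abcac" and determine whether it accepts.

initial (ε-close {0}): {0,2,4}
'a' @ 1: {1,3,5,6}
'b' @ 2: {}  — dead — no transitions
rest 'cac' ignored (set empty)
after full input: {}  (accept=11 not in)

Answer: REJECT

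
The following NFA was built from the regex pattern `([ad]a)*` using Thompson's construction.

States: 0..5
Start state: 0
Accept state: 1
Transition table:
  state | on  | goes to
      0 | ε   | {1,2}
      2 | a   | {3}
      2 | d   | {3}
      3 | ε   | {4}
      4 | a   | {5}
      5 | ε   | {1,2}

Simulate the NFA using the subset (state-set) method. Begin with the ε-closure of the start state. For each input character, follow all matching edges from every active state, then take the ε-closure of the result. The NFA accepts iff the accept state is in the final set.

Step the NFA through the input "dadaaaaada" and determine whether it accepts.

Answer: ACCEPT

Steps:
start: ε-closure({0}) = {0,1,2}
'd' @ 1: {3,4}
'a' @ 2: {1,2,5}  [accepting]
'd' @ 3: {3,4}
'a' @ 4: {1,2,5}  [accepting]
'a' @ 5: {3,4}
'a' @ 6: {1,2,5}  [accepting]
'a' @ 7: {3,4}
'a' @ 8: {1,2,5}  [accepting]
'd' @ 9: {3,4}
'a' @ 10: {1,2,5}  [accepting]
end set {1,2,5} — state 1 in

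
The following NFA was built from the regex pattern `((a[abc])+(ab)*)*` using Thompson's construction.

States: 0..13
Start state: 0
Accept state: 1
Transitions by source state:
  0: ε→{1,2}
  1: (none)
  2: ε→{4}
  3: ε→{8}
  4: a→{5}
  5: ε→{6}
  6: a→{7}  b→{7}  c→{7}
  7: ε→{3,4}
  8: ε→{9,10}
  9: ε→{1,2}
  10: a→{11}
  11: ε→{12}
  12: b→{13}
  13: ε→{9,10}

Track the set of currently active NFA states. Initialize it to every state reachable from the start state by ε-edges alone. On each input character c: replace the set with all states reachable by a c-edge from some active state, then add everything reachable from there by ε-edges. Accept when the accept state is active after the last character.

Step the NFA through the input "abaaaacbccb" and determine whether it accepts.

start: ε-closure({0}) = {0,1,2,4}
'a' @ 1: {5,6}
'b' @ 2: {1,2,3,4,7,8,9,10}  [accepting]
'a' @ 3: {5,6,11,12}
'a' @ 4: {1,2,3,4,7,8,9,10}  [accepting]
'a' @ 5: {5,6,11,12}
'a' @ 6: {1,2,3,4,7,8,9,10}  [accepting]
'c' @ 7: {}  — state set empty
rest 'bccb' ignored (set empty)
final: {}; accept 1 not in set

Answer: REJECT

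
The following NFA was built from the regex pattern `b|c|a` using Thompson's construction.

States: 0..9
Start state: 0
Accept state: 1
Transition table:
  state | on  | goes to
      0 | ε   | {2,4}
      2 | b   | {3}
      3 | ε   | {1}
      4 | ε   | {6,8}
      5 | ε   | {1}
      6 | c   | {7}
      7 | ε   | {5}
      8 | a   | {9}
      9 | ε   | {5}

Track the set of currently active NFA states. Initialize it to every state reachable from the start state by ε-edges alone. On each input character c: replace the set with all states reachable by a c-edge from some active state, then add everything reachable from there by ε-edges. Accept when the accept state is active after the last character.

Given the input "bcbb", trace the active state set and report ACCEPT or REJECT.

S₀ = ε-closure({0}) = {0,2,4,6,8}
'b' @ 1: {1,3}  ✓accept
'c' @ 2: {}  — dead — no transitions
rest 'bb' ignored (set empty)
after full input: {}  (accept=1 not in)

Answer: REJECT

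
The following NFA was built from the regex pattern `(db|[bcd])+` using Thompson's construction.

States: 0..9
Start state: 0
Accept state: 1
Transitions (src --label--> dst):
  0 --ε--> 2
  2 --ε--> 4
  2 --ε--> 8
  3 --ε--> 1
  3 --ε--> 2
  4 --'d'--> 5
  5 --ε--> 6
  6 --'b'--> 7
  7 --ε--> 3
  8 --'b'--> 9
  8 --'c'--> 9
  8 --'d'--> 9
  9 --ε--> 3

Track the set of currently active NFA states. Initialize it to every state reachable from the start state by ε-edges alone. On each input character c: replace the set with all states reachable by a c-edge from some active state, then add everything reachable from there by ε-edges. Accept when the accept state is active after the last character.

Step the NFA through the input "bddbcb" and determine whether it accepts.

S₀ = ε-closure({0}) = {0,2,4,8}
'b' @ 1: {1,2,3,4,8,9}  ✓accept
'd' @ 2: {1,2,3,4,5,6,8,9}  ✓accept
'd' @ 3: {1,2,3,4,5,6,8,9}  ✓accept
'b' @ 4: {1,2,3,4,7,8,9}  ✓accept
'c' @ 5: {1,2,3,4,8,9}  ✓accept
'b' @ 6: {1,2,3,4,8,9}  ✓accept
end set {1,2,3,4,8,9} — state 1 in

Answer: ACCEPT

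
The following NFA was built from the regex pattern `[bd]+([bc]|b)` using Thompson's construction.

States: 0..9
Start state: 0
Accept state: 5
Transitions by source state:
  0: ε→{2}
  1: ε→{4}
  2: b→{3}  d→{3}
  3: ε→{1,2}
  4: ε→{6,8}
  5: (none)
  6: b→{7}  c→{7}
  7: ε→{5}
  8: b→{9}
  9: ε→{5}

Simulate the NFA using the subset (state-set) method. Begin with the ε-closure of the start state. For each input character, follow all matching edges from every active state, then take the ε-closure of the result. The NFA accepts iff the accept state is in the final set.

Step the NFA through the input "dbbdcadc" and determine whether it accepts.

Answer: REJECT

Derivation:
start: ε-closure({0}) = {0,2}
'd' @ 1: {1,2,3,4,6,8}
'b' @ 2: {1,2,3,4,5,6,7,8,9}  ✓accept
'b' @ 3: {1,2,3,4,5,6,7,8,9}  ✓accept
'd' @ 4: {1,2,3,4,6,8}
'c' @ 5: {5,7}  ✓accept
'a' @ 6: {}  — dead — no transitions
rest 'dc' ignored (set empty)
end set {} — state 5 not in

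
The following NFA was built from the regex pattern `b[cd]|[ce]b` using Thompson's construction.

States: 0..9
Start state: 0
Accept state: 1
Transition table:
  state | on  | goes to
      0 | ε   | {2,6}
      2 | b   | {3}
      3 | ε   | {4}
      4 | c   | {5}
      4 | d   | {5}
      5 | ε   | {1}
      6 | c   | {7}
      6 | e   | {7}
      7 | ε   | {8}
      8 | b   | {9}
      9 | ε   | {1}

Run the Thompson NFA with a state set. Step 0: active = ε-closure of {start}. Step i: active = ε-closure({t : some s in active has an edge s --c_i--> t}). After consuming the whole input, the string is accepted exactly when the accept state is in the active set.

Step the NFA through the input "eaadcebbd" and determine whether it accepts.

S₀ = ε-closure({0}) = {0,2,6}
'e' @ 1: {7,8}
'a' @ 2: {}  — no active states
rest 'adcebbd' ignored (set empty)
after full input: {}  (accept=1 not in)

Answer: REJECT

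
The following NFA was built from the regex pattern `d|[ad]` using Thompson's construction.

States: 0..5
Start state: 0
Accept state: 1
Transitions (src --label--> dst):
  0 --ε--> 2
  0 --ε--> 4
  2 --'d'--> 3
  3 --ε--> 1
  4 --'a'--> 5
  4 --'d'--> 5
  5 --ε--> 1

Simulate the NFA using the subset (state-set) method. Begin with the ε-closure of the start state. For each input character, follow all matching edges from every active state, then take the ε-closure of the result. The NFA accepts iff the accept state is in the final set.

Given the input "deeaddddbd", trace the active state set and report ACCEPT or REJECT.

S₀ = ε-closure({0}) = {0,2,4}
'd' @ 1: {1,3,5}  ✓accept
'e' @ 2: {}  — no active states
rest 'eaddddbd' ignored (set empty)
after full input: {}  (accept=1 not in)

Answer: REJECT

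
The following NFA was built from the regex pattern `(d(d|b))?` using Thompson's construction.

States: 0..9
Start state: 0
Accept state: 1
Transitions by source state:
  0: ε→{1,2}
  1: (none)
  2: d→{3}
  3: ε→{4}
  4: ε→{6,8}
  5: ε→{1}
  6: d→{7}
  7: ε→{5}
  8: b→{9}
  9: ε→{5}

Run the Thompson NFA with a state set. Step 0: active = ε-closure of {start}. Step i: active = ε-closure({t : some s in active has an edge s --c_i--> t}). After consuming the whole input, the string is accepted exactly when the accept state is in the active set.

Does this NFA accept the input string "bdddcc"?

S₀ = ε-closure({0}) = {0,1,2}
'b' @ 1: {}  — dead — no transitions
rest 'dddcc' ignored (set empty)
after full input: {}  (accept=1 not in)

Answer: REJECT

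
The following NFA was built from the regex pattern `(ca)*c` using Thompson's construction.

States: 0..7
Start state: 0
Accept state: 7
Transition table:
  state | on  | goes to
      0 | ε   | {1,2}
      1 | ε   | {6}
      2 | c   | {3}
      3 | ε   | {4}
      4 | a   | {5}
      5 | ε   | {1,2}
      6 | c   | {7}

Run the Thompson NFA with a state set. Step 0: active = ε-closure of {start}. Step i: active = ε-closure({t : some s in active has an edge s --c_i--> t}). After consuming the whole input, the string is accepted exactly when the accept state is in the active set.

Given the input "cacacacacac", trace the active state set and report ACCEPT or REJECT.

Answer: ACCEPT

Trace:
S₀ = ε-closure({0}) = {0,1,2,6}
'c' @ 1: {3,4,7}  ✓accept
'a' @ 2: {1,2,5,6}
'c' @ 3: {3,4,7}  ✓accept
'a' @ 4: {1,2,5,6}
'c' @ 5: {3,4,7}  ✓accept
'a' @ 6: {1,2,5,6}
'c' @ 7: {3,4,7}  ✓accept
'a' @ 8: {1,2,5,6}
'c' @ 9: {3,4,7}  ✓accept
'a' @ 10: {1,2,5,6}
'c' @ 11: {3,4,7}  ✓accept
final: {3,4,7}; accept 7 in set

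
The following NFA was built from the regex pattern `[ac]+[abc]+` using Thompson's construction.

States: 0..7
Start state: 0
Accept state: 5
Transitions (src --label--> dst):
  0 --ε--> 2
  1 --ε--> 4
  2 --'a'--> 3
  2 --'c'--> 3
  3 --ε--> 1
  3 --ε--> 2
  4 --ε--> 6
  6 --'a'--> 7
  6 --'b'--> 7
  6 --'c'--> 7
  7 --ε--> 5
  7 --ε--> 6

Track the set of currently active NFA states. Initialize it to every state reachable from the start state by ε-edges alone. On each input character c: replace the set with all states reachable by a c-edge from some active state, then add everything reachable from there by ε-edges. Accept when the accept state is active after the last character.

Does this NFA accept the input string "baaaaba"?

Answer: REJECT

Steps:
S₀ = ε-closure({0}) = {0,2}
'b' @ 1: {}  — no active states
rest 'aaaaba' ignored (set empty)
final: {}; accept 5 not in set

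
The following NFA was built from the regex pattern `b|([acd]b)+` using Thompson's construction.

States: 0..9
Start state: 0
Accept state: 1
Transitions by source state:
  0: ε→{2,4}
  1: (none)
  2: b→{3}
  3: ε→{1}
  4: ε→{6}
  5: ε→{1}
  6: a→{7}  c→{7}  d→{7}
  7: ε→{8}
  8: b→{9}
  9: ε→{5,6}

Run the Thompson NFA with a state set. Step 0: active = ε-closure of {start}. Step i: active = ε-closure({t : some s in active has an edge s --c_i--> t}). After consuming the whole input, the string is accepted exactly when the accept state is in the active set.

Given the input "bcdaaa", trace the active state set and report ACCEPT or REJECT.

Answer: REJECT

Trace:
initial (ε-close {0}): {0,2,4,6}
'b' @ 1: {1,3}  (accept∈set)
'c' @ 2: {}  — state set empty
rest 'daaa' ignored (set empty)
end set {} — state 1 not in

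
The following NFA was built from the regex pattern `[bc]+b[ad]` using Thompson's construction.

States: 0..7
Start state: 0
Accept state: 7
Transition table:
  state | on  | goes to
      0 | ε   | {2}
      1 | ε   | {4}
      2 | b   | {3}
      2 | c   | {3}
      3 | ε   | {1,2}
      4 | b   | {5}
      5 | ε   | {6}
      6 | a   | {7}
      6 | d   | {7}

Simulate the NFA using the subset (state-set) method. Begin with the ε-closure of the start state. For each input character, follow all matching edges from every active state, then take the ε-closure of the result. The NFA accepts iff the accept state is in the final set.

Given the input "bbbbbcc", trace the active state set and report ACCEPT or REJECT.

Answer: REJECT

Steps:
start: ε-closure({0}) = {0,2}
'b' @ 1: {1,2,3,4}
'b' @ 2: {1,2,3,4,5,6}
'b' @ 3: {1,2,3,4,5,6}
'b' @ 4: {1,2,3,4,5,6}
'b' @ 5: {1,2,3,4,5,6}
'c' @ 6: {1,2,3,4}
'c' @ 7: {1,2,3,4}
after full input: {1,2,3,4}  (accept=7 not in)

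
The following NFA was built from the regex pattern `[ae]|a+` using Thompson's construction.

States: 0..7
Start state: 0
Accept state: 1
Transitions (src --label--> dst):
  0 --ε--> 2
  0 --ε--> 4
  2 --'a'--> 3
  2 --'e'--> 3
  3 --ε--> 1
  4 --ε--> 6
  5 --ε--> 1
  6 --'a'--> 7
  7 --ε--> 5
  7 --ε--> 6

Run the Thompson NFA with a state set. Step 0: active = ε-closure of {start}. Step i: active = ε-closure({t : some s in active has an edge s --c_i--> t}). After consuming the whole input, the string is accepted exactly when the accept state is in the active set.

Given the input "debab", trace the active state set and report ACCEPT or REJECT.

Answer: REJECT

Trace:
S₀ = ε-closure({0}) = {0,2,4,6}
'd' @ 1: {}  — no active states
rest 'ebab' ignored (set empty)
final: {}; accept 1 not in set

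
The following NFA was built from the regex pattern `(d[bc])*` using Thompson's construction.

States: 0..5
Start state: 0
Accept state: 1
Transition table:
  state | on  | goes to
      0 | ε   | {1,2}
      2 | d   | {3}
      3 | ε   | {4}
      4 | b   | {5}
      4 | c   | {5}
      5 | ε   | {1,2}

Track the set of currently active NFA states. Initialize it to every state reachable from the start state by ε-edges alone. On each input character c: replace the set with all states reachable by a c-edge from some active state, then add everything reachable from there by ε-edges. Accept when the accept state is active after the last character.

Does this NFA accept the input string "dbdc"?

Answer: ACCEPT

Derivation:
S₀ = ε-closure({0}) = {0,1,2}
'd' @ 1: {3,4}
'b' @ 2: {1,2,5}  ✓accept
'd' @ 3: {3,4}
'c' @ 4: {1,2,5}  ✓accept
final: {1,2,5}; accept 1 in set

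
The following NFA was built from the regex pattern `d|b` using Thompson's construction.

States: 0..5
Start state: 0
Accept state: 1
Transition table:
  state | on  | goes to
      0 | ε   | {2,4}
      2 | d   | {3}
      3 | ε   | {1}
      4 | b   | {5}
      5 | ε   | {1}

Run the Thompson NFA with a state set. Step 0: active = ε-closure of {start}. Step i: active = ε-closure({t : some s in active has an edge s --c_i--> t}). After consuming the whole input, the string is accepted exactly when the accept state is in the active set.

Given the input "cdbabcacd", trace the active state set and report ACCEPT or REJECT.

initial (ε-close {0}): {0,2,4}
'c' @ 1: {}  — no active states
rest 'dbabcacd' ignored (set empty)
after full input: {}  (accept=1 not in)

Answer: REJECT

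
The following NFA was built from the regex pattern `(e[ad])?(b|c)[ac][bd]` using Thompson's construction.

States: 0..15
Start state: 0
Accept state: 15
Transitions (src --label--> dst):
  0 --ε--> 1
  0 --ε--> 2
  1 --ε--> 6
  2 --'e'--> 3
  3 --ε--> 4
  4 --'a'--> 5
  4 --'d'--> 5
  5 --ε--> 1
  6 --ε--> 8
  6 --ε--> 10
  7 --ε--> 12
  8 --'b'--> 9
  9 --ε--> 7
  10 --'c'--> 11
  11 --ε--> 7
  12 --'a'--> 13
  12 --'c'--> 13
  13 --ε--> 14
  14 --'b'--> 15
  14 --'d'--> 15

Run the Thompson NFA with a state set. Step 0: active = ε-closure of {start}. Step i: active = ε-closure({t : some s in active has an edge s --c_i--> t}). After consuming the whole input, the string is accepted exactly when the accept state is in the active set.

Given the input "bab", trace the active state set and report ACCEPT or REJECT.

S₀ = ε-closure({0}) = {0,1,2,6,8,10}
'b' @ 1: {7,9,12}
'a' @ 2: {13,14}
'b' @ 3: {15}  (accept∈set)
after full input: {15}  (accept=15 in)

Answer: ACCEPT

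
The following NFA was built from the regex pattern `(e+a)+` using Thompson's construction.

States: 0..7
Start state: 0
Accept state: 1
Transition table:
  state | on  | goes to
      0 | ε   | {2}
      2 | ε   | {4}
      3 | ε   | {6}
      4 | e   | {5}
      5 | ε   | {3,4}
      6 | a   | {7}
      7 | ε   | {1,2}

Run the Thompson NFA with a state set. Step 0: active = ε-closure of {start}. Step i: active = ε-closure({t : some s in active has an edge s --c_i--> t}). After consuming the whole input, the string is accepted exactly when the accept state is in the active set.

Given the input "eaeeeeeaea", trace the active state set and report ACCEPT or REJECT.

Answer: ACCEPT

Trace:
initial (ε-close {0}): {0,2,4}
'e' @ 1: {3,4,5,6}
'a' @ 2: {1,2,4,7}  (accept∈set)
'e' @ 3: {3,4,5,6}
'e' @ 4: {3,4,5,6}
'e' @ 5: {3,4,5,6}
'e' @ 6: {3,4,5,6}
'e' @ 7: {3,4,5,6}
'a' @ 8: {1,2,4,7}  (accept∈set)
'e' @ 9: {3,4,5,6}
'a' @ 10: {1,2,4,7}  (accept∈set)
final: {1,2,4,7}; accept 1 in set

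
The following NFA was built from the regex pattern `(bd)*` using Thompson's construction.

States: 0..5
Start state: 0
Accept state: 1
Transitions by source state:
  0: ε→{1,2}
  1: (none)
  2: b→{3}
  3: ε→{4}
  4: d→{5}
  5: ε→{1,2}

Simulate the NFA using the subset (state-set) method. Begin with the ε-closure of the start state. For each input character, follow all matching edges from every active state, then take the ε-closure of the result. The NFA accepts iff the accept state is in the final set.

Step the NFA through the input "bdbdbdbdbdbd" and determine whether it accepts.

Answer: ACCEPT

Derivation:
initial (ε-close {0}): {0,1,2}
'b' @ 1: {3,4}
'd' @ 2: {1,2,5}  ✓accept
'b' @ 3: {3,4}
'd' @ 4: {1,2,5}  ✓accept
'b' @ 5: {3,4}
'd' @ 6: {1,2,5}  ✓accept
'b' @ 7: {3,4}
'd' @ 8: {1,2,5}  ✓accept
'b' @ 9: {3,4}
'd' @ 10: {1,2,5}  ✓accept
'b' @ 11: {3,4}
'd' @ 12: {1,2,5}  ✓accept
after full input: {1,2,5}  (accept=1 in)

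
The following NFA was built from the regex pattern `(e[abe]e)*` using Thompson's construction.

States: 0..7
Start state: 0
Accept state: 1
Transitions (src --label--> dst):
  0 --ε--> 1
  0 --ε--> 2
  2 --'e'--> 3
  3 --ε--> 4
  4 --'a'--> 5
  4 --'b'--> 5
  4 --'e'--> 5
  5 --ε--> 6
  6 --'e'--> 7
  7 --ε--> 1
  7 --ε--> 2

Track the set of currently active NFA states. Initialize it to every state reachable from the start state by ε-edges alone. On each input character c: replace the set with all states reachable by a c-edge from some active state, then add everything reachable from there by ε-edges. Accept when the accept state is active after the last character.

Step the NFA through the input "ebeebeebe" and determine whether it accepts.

Answer: ACCEPT

Trace:
S₀ = ε-closure({0}) = {0,1,2}
'e' @ 1: {3,4}
'b' @ 2: {5,6}
'e' @ 3: {1,2,7}  ✓accept
'e' @ 4: {3,4}
'b' @ 5: {5,6}
'e' @ 6: {1,2,7}  ✓accept
'e' @ 7: {3,4}
'b' @ 8: {5,6}
'e' @ 9: {1,2,7}  ✓accept
after full input: {1,2,7}  (accept=1 in)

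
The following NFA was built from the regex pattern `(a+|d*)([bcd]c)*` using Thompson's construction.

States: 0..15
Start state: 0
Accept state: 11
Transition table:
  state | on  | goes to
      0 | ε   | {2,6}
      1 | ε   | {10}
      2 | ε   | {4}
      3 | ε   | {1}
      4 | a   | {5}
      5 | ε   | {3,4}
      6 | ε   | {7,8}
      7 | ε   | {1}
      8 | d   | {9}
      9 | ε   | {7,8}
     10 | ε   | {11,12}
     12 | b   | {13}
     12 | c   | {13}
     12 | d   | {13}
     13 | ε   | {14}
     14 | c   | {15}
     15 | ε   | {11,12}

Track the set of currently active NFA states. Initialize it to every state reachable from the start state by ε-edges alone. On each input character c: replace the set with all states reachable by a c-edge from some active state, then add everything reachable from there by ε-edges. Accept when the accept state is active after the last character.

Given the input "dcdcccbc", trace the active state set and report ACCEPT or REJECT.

start: ε-closure({0}) = {0,1,2,4,6,7,8,10,11,12}
'd' @ 1: {1,7,8,9,10,11,12,13,14}  (accept∈set)
'c' @ 2: {11,12,13,14,15}  (accept∈set)
'd' @ 3: {13,14}
'c' @ 4: {11,12,15}  (accept∈set)
'c' @ 5: {13,14}
'c' @ 6: {11,12,15}  (accept∈set)
'b' @ 7: {13,14}
'c' @ 8: {11,12,15}  (accept∈set)
final: {11,12,15}; accept 11 in set

Answer: ACCEPT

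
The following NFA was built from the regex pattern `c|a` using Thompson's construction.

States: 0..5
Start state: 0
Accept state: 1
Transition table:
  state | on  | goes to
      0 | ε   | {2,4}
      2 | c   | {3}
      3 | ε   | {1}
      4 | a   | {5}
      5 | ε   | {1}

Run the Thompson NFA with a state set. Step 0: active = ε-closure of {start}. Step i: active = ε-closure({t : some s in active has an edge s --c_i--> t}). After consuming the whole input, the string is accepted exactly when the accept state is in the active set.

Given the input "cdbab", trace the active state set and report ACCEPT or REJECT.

initial (ε-close {0}): {0,2,4}
'c' @ 1: {1,3}  ✓accept
'd' @ 2: {}  — state set empty
rest 'bab' ignored (set empty)
final: {}; accept 1 not in set

Answer: REJECT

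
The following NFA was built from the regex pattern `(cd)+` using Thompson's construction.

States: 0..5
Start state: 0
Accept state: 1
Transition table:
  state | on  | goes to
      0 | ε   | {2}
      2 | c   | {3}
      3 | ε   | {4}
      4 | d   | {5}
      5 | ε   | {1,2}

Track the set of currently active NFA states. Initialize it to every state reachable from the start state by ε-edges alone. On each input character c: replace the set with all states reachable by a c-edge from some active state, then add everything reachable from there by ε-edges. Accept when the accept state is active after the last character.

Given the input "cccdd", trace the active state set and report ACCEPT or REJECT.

Answer: REJECT

Steps:
start: ε-closure({0}) = {0,2}
'c' @ 1: {3,4}
'c' @ 2: {}  — no active states
rest 'cdd' ignored (set empty)
after full input: {}  (accept=1 not in)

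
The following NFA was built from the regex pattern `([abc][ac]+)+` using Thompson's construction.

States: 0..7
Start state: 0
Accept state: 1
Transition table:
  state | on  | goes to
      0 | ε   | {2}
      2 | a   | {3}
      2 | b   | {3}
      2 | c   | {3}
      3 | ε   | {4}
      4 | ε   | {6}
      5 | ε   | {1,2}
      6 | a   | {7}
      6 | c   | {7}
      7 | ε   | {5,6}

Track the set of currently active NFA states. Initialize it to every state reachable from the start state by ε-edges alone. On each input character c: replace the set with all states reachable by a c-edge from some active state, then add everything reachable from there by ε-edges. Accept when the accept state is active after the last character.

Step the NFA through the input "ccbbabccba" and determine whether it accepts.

Answer: REJECT

Derivation:
initial (ε-close {0}): {0,2}
'c' @ 1: {3,4,6}
'c' @ 2: {1,2,5,6,7}  [accepting]
'b' @ 3: {3,4,6}
'b' @ 4: {}  — dead — no transitions
rest 'abccba' ignored (set empty)
end set {} — state 1 not in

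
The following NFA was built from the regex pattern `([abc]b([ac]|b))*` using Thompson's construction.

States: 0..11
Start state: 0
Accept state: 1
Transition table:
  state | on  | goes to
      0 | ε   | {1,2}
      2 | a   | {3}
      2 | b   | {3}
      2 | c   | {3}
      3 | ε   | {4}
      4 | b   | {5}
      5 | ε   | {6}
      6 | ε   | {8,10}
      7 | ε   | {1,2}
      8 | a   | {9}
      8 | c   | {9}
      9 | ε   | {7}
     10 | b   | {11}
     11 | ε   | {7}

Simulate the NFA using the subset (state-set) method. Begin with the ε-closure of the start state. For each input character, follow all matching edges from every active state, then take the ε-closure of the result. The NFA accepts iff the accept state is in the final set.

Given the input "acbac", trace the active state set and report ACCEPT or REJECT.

Answer: REJECT

Trace:
initial (ε-close {0}): {0,1,2}
'a' @ 1: {3,4}
'c' @ 2: {}  — state set empty
rest 'bac' ignored (set empty)
end set {} — state 1 not in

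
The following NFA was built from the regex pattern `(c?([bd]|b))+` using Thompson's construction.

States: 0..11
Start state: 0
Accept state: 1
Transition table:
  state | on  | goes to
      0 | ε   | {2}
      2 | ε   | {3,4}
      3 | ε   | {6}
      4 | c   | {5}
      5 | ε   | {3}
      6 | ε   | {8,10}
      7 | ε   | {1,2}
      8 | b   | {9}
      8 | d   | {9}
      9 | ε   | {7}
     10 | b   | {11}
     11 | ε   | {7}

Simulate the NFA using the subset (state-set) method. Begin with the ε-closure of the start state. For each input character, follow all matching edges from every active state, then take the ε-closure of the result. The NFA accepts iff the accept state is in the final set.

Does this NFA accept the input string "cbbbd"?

S₀ = ε-closure({0}) = {0,2,3,4,6,8,10}
'c' @ 1: {3,5,6,8,10}
'b' @ 2: {1,2,3,4,6,7,8,9,10,11}  (accept∈set)
'b' @ 3: {1,2,3,4,6,7,8,9,10,11}  (accept∈set)
'b' @ 4: {1,2,3,4,6,7,8,9,10,11}  (accept∈set)
'd' @ 5: {1,2,3,4,6,7,8,9,10}  (accept∈set)
after full input: {1,2,3,4,6,7,8,9,10}  (accept=1 in)

Answer: ACCEPT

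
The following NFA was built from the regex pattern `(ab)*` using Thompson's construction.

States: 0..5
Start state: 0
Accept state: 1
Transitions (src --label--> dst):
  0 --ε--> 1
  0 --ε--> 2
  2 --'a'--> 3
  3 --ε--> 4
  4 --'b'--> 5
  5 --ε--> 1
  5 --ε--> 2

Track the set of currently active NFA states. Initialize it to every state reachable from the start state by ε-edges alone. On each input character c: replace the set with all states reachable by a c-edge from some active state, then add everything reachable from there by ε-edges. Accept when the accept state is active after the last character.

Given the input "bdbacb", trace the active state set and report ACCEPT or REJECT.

start: ε-closure({0}) = {0,1,2}
'b' @ 1: {}  — state set empty
rest 'dbacb' ignored (set empty)
after full input: {}  (accept=1 not in)

Answer: REJECT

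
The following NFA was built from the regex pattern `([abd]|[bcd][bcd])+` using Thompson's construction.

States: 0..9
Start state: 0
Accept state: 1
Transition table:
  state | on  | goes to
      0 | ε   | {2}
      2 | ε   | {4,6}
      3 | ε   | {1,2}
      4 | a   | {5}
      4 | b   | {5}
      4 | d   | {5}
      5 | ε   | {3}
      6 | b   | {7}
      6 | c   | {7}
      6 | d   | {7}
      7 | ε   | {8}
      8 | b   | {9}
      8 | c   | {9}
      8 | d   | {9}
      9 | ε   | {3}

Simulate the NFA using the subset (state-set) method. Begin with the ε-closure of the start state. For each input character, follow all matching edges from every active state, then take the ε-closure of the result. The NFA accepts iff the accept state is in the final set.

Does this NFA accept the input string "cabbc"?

Answer: REJECT

Steps:
initial (ε-close {0}): {0,2,4,6}
'c' @ 1: {7,8}
'a' @ 2: {}  — state set empty
rest 'bbc' ignored (set empty)
end set {} — state 1 not in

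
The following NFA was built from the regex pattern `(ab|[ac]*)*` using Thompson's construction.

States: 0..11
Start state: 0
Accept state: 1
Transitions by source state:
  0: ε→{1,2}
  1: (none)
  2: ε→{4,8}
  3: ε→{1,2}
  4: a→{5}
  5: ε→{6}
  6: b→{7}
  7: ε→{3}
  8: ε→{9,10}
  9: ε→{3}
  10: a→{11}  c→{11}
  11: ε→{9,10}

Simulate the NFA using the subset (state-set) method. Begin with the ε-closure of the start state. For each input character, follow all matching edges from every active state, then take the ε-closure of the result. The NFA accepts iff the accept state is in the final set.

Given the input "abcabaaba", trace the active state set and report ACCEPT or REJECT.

Answer: ACCEPT

Trace:
initial (ε-close {0}): {0,1,2,3,4,8,9,10}
'a' @ 1: {1,2,3,4,5,6,8,9,10,11}  ✓accept
'b' @ 2: {1,2,3,4,7,8,9,10}  ✓accept
'c' @ 3: {1,2,3,4,8,9,10,11}  ✓accept
'a' @ 4: {1,2,3,4,5,6,8,9,10,11}  ✓accept
'b' @ 5: {1,2,3,4,7,8,9,10}  ✓accept
'a' @ 6: {1,2,3,4,5,6,8,9,10,11}  ✓accept
'a' @ 7: {1,2,3,4,5,6,8,9,10,11}  ✓accept
'b' @ 8: {1,2,3,4,7,8,9,10}  ✓accept
'a' @ 9: {1,2,3,4,5,6,8,9,10,11}  ✓accept
end set {1,2,3,4,5,6,8,9,10,11} — state 1 in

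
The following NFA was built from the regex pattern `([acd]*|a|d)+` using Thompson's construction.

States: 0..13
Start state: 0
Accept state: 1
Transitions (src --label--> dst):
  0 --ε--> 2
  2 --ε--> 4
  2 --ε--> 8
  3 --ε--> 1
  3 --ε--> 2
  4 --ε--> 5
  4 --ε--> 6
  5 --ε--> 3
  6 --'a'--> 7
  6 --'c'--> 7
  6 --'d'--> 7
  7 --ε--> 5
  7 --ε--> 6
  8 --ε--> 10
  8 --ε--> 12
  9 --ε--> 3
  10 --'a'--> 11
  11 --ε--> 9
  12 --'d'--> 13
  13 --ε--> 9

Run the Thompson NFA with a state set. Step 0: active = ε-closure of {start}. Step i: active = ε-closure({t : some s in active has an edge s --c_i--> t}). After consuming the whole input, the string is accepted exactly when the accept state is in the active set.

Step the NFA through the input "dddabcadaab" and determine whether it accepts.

initial (ε-close {0}): {0,1,2,3,4,5,6,8,10,12}
'd' @ 1: {1,2,3,4,5,6,7,8,9,10,12,13}  ✓accept
'd' @ 2: {1,2,3,4,5,6,7,8,9,10,12,13}  ✓accept
'd' @ 3: {1,2,3,4,5,6,7,8,9,10,12,13}  ✓accept
'a' @ 4: {1,2,3,4,5,6,7,8,9,10,11,12}  ✓accept
'b' @ 5: {}  — state set empty
rest 'cadaab' ignored (set empty)
after full input: {}  (accept=1 not in)

Answer: REJECT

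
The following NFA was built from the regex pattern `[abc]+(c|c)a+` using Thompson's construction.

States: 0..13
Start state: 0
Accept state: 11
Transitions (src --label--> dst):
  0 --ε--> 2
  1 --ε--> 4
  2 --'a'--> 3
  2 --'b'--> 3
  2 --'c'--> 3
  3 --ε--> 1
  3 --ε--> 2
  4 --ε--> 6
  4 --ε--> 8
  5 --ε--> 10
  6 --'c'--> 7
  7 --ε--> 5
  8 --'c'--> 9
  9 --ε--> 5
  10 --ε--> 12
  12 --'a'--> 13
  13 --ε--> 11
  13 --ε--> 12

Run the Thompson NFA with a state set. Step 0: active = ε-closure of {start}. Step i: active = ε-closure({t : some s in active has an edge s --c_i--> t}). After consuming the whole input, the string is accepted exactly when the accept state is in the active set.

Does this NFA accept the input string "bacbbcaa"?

Answer: ACCEPT

Derivation:
start: ε-closure({0}) = {0,2}
'b' @ 1: {1,2,3,4,6,8}
'a' @ 2: {1,2,3,4,6,8}
'c' @ 3: {1,2,3,4,5,6,7,8,9,10,12}
'b' @ 4: {1,2,3,4,6,8}
'b' @ 5: {1,2,3,4,6,8}
'c' @ 6: {1,2,3,4,5,6,7,8,9,10,12}
'a' @ 7: {1,2,3,4,6,8,11,12,13}  ✓accept
'a' @ 8: {1,2,3,4,6,8,11,12,13}  ✓accept
end set {1,2,3,4,6,8,11,12,13} — state 11 in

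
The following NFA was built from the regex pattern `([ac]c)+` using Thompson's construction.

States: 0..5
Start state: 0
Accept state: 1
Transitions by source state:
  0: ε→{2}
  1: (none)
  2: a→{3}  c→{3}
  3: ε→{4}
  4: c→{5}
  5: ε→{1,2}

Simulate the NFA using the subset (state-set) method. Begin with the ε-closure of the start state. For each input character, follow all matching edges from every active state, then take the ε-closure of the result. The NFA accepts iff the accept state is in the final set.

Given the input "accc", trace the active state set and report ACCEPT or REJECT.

start: ε-closure({0}) = {0,2}
'a' @ 1: {3,4}
'c' @ 2: {1,2,5}  (accept∈set)
'c' @ 3: {3,4}
'c' @ 4: {1,2,5}  (accept∈set)
end set {1,2,5} — state 1 in

Answer: ACCEPT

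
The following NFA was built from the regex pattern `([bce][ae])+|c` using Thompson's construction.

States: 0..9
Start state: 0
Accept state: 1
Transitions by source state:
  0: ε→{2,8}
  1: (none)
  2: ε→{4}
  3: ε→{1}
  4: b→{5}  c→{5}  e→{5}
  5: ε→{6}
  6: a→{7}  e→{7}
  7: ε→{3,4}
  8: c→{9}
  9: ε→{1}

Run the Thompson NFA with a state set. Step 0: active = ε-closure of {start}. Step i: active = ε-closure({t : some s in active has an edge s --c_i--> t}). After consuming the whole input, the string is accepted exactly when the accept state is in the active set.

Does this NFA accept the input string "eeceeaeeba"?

start: ε-closure({0}) = {0,2,4,8}
'e' @ 1: {5,6}
'e' @ 2: {1,3,4,7}  [accepting]
'c' @ 3: {5,6}
'e' @ 4: {1,3,4,7}  [accepting]
'e' @ 5: {5,6}
'a' @ 6: {1,3,4,7}  [accepting]
'e' @ 7: {5,6}
'e' @ 8: {1,3,4,7}  [accepting]
'b' @ 9: {5,6}
'a' @ 10: {1,3,4,7}  [accepting]
end set {1,3,4,7} — state 1 in

Answer: ACCEPT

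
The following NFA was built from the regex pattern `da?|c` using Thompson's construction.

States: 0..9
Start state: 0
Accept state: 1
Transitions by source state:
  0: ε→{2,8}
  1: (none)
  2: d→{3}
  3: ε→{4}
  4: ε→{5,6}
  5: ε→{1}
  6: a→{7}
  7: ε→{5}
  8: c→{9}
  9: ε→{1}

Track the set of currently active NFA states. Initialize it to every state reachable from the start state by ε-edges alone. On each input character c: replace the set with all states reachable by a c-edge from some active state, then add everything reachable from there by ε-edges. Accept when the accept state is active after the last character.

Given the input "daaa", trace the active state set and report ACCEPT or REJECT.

Answer: REJECT

Derivation:
start: ε-closure({0}) = {0,2,8}
'd' @ 1: {1,3,4,5,6}  ✓accept
'a' @ 2: {1,5,7}  ✓accept
'a' @ 3: {}  — no active states
rest 'a' ignored (set empty)
final: {}; accept 1 not in set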